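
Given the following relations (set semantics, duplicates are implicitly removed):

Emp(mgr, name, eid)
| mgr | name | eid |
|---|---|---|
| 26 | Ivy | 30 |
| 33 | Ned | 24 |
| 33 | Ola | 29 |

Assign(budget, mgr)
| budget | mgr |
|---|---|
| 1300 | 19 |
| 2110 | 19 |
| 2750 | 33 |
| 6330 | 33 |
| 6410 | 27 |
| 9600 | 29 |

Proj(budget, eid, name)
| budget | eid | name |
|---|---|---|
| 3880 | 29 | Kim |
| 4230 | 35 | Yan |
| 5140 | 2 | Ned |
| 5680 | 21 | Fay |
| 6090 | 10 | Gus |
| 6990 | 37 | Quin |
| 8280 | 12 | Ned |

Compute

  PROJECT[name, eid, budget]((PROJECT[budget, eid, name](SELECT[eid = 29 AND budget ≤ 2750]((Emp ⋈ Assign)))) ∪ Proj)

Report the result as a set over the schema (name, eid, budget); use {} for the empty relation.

{(Fay, 21, 5680), (Gus, 10, 6090), (Kim, 29, 3880), (Ned, 12, 8280), (Ned, 2, 5140), (Ola, 29, 2750), (Quin, 37, 6990), (Yan, 35, 4230)}

Natural join on mgr: {(33, Ned, 24, 2750), (33, Ned, 24, 6330), (33, Ola, 29, 2750), (33, Ola, 29, 6330)}
Filtering on eid = 29 AND budget ≤ 2750 leaves {(33, Ola, 29, 2750)}.
Keep only column(s) budget, eid, name: {(2750, 29, Ola)}
Union: {(2750, 29, Ola)} with {(3880, 29, Kim), (4230, 35, Yan), (5140, 2, Ned), (5680, 21, Fay), (6090, 10, Gus), (6990, 37, Quin), (8280, 12, Ned)} → {(2750, 29, Ola), (3880, 29, Kim), (4230, 35, Yan), (5140, 2, Ned), (5680, 21, Fay), (6090, 10, Gus), (6990, 37, Quin), (8280, 12, Ned)}
Keep only column(s) name, eid, budget: {(Fay, 21, 5680), (Gus, 10, 6090), (Kim, 29, 3880), (Ned, 12, 8280), (Ned, 2, 5140), (Ola, 29, 2750), (Quin, 37, 6990), (Yan, 35, 4230)}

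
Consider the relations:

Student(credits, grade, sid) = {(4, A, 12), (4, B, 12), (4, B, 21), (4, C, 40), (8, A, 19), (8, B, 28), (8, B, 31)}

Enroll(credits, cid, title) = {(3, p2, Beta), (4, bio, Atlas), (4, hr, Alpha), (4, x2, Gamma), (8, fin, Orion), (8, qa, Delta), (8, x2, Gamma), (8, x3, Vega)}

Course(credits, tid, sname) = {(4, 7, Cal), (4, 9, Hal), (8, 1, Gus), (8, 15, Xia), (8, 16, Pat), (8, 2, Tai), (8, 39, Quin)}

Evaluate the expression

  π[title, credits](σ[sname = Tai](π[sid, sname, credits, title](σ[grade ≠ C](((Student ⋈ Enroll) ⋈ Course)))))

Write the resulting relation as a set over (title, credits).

{(Delta, 8), (Gamma, 8), (Orion, 8), (Vega, 8)}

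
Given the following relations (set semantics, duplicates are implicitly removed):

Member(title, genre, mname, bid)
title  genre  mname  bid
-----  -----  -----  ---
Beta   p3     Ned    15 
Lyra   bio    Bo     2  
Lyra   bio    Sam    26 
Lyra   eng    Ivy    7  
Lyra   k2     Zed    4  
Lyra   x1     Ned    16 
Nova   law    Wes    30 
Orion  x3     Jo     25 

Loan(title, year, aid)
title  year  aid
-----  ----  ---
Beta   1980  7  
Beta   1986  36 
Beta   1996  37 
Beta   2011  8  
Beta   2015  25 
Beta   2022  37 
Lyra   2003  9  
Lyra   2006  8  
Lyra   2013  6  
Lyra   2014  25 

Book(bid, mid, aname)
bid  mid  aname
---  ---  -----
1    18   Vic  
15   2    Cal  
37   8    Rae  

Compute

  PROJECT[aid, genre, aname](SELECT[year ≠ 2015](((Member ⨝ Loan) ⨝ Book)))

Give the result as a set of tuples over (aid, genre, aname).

{(36, p3, Cal), (37, p3, Cal), (7, p3, Cal), (8, p3, Cal)}

Joining Member and Loan on title yields {(Beta, p3, Ned, 15, 1980, 7), (Beta, p3, Ned, 15, 1986, 36), (Beta, p3, Ned, 15, 1996, 37), (Beta, p3, Ned, 15, 2011, 8), (Beta, p3, Ned, 15, 2015, 25), (Beta, p3, Ned, 15, 2022, 37), (Lyra, bio, Bo, 2, 2003, 9), (Lyra, bio, Bo, 2, 2006, 8), (Lyra, bio, Bo, 2, 2013, 6), (Lyra, bio, Bo, 2, 2014, 25), (Lyra, bio, Sam, 26, 2003, 9), (Lyra, bio, Sam, 26, 2006, 8), (Lyra, bio, Sam, 26, 2013, 6), (Lyra, bio, Sam, 26, 2014, 25), (Lyra, eng, Ivy, 7, 2003, 9), (Lyra, eng, Ivy, 7, 2006, 8), (Lyra, eng, Ivy, 7, 2013, 6), (Lyra, eng, Ivy, 7, 2014, 25), (Lyra, k2, Zed, 4, 2003, 9), (Lyra, k2, Zed, 4, 2006, 8), (Lyra, k2, Zed, 4, 2013, 6), (Lyra, k2, Zed, 4, 2014, 25), (Lyra, x1, Ned, 16, 2003, 9), (Lyra, x1, Ned, 16, 2006, 8), (Lyra, x1, Ned, 16, 2013, 6), (Lyra, x1, Ned, 16, 2014, 25)}.
Joining (Member ⨝ Loan) and Book on bid yields {(Beta, p3, Ned, 15, 1980, 7, 2, Cal), (Beta, p3, Ned, 15, 1986, 36, 2, Cal), (Beta, p3, Ned, 15, 1996, 37, 2, Cal), (Beta, p3, Ned, 15, 2011, 8, 2, Cal), (Beta, p3, Ned, 15, 2015, 25, 2, Cal), (Beta, p3, Ned, 15, 2022, 37, 2, Cal)}.
Selection year ≠ 2015: {(Beta, p3, Ned, 15, 1980, 7, 2, Cal), (Beta, p3, Ned, 15, 1986, 36, 2, Cal), (Beta, p3, Ned, 15, 1996, 37, 2, Cal), (Beta, p3, Ned, 15, 2011, 8, 2, Cal), (Beta, p3, Ned, 15, 2022, 37, 2, Cal)}
Projecting to aid, genre, aname (1 duplicate(s) eliminated): {(36, p3, Cal), (37, p3, Cal), (7, p3, Cal), (8, p3, Cal)}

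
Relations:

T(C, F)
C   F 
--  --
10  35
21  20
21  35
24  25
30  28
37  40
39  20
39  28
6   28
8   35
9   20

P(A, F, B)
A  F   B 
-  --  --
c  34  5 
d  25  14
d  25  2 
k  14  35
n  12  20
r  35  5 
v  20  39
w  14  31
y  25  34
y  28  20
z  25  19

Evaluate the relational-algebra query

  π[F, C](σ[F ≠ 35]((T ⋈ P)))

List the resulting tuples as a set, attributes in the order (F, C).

{(20, 21), (20, 39), (20, 9), (25, 24), (28, 30), (28, 39), (28, 6)}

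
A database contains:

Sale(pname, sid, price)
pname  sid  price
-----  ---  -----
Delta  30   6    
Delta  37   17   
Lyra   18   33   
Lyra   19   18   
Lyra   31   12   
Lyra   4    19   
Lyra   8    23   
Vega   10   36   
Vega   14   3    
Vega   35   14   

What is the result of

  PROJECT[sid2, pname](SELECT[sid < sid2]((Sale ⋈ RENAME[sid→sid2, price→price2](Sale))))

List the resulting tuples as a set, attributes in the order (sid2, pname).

{(14, Vega), (18, Lyra), (19, Lyra), (31, Lyra), (35, Vega), (37, Delta), (8, Lyra)}

ρ[sid→sid2, price→price2]: schema becomes (pname, sid2, price2); tuples unchanged.
Natural join on pname: {(Delta, 30, 6, 30, 6), (Delta, 30, 6, 37, 17), (Delta, 37, 17, 30, 6), (Delta, 37, 17, 37, 17), (Lyra, 18, 33, 18, 33), (Lyra, 18, 33, 19, 18), (Lyra, 18, 33, 31, 12), (Lyra, 18, 33, 4, 19), (Lyra, 18, 33, 8, 23), (Lyra, 19, 18, 18, 33), (Lyra, 19, 18, 19, 18), (Lyra, 19, 18, 31, 12), (Lyra, 19, 18, 4, 19), (Lyra, 19, 18, 8, 23), (Lyra, 31, 12, 18, 33), (Lyra, 31, 12, 19, 18), (Lyra, 31, 12, 31, 12), (Lyra, 31, 12, 4, 19), (Lyra, 31, 12, 8, 23), (Lyra, 4, 19, 18, 33), (Lyra, 4, 19, 19, 18), (Lyra, 4, 19, 31, 12), (Lyra, 4, 19, 4, 19), (Lyra, 4, 19, 8, 23), (Lyra, 8, 23, 18, 33), (Lyra, 8, 23, 19, 18), (Lyra, 8, 23, 31, 12), (Lyra, 8, 23, 4, 19), (Lyra, 8, 23, 8, 23), (Vega, 10, 36, 10, 36), (Vega, 10, 36, 14, 3), (Vega, 10, 36, 35, 14), (Vega, 14, 3, 10, 36), (Vega, 14, 3, 14, 3), (Vega, 14, 3, 35, 14), (Vega, 35, 14, 10, 36), (Vega, 35, 14, 14, 3), (Vega, 35, 14, 35, 14)}
Filtering on sid < sid2 leaves {(Delta, 30, 6, 37, 17), (Lyra, 18, 33, 19, 18), (Lyra, 18, 33, 31, 12), (Lyra, 19, 18, 31, 12), (Lyra, 4, 19, 18, 33), (Lyra, 4, 19, 19, 18), (Lyra, 4, 19, 31, 12), (Lyra, 4, 19, 8, 23), (Lyra, 8, 23, 18, 33), (Lyra, 8, 23, 19, 18), (Lyra, 8, 23, 31, 12), (Vega, 10, 36, 14, 3), (Vega, 10, 36, 35, 14), (Vega, 14, 3, 35, 14)}.
Projecting to sid2, pname (7 duplicate(s) eliminated): {(14, Vega), (18, Lyra), (19, Lyra), (31, Lyra), (35, Vega), (37, Delta), (8, Lyra)}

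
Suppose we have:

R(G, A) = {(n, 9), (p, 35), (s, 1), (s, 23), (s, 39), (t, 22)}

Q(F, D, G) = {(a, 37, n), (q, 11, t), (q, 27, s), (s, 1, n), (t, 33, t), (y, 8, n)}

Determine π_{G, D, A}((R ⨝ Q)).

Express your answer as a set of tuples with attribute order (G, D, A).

Joining R and Q on G yields {(n, 9, a, 37), (n, 9, s, 1), (n, 9, y, 8), (s, 1, q, 27), (s, 23, q, 27), (s, 39, q, 27), (t, 22, q, 11), (t, 22, t, 33)}.
π[G, D, A]: project onto (G, D, A) → {(n, 1, 9), (n, 37, 9), (n, 8, 9), (s, 27, 1), (s, 27, 23), (s, 27, 39), (t, 11, 22), (t, 33, 22)}

{(n, 1, 9), (n, 37, 9), (n, 8, 9), (s, 27, 1), (s, 27, 23), (s, 27, 39), (t, 11, 22), (t, 33, 22)}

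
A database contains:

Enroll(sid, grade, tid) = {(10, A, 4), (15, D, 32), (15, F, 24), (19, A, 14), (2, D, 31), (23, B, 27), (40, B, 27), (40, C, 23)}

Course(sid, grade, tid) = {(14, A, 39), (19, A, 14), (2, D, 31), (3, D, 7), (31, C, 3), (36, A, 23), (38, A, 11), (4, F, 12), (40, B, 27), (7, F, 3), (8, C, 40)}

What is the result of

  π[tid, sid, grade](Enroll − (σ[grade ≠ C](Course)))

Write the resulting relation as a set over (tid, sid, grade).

{(23, 40, C), (24, 15, F), (27, 23, B), (32, 15, D), (4, 10, A)}

Filtering on grade ≠ C leaves {(14, A, 39), (19, A, 14), (2, D, 31), (3, D, 7), (36, A, 23), (38, A, 11), (4, F, 12), (40, B, 27), (7, F, 3)}.
Difference: {(10, A, 4), (15, D, 32), (15, F, 24), (19, A, 14), (2, D, 31), (23, B, 27), (40, B, 27), (40, C, 23)} with {(14, A, 39), (19, A, 14), (2, D, 31), (3, D, 7), (36, A, 23), (38, A, 11), (4, F, 12), (40, B, 27), (7, F, 3)} → {(10, A, 4), (15, D, 32), (15, F, 24), (23, B, 27), (40, C, 23)}
Projecting to tid, sid, grade: {(23, 40, C), (24, 15, F), (27, 23, B), (32, 15, D), (4, 10, A)}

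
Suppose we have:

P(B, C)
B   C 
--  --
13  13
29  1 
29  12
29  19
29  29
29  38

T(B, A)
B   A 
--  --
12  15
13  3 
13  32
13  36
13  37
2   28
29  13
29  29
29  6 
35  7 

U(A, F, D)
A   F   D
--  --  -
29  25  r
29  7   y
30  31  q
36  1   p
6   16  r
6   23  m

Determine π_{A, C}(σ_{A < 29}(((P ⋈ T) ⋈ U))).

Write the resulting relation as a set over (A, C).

Natural join on B: {(13, 13, 3), (13, 13, 32), (13, 13, 36), (13, 13, 37), (29, 1, 13), (29, 1, 29), (29, 1, 6), (29, 12, 13), (29, 12, 29), (29, 12, 6), (29, 19, 13), (29, 19, 29), (29, 19, 6), (29, 29, 13), (29, 29, 29), (29, 29, 6), (29, 38, 13), (29, 38, 29), (29, 38, 6)}
Natural join on A: {(13, 13, 36, 1, p), (29, 1, 29, 25, r), (29, 1, 29, 7, y), (29, 1, 6, 16, r), (29, 1, 6, 23, m), (29, 12, 29, 25, r), (29, 12, 29, 7, y), (29, 12, 6, 16, r), (29, 12, 6, 23, m), (29, 19, 29, 25, r), (29, 19, 29, 7, y), (29, 19, 6, 16, r), (29, 19, 6, 23, m), (29, 29, 29, 25, r), (29, 29, 29, 7, y), (29, 29, 6, 16, r), (29, 29, 6, 23, m), (29, 38, 29, 25, r), (29, 38, 29, 7, y), (29, 38, 6, 16, r), (29, 38, 6, 23, m)}
Selection A < 29: {(29, 1, 6, 16, r), (29, 1, 6, 23, m), (29, 12, 6, 16, r), (29, 12, 6, 23, m), (29, 19, 6, 16, r), (29, 19, 6, 23, m), (29, 29, 6, 16, r), (29, 29, 6, 23, m), (29, 38, 6, 16, r), (29, 38, 6, 23, m)}
Projecting to A, C (5 duplicate(s) eliminated): {(6, 1), (6, 12), (6, 19), (6, 29), (6, 38)}

{(6, 1), (6, 12), (6, 19), (6, 29), (6, 38)}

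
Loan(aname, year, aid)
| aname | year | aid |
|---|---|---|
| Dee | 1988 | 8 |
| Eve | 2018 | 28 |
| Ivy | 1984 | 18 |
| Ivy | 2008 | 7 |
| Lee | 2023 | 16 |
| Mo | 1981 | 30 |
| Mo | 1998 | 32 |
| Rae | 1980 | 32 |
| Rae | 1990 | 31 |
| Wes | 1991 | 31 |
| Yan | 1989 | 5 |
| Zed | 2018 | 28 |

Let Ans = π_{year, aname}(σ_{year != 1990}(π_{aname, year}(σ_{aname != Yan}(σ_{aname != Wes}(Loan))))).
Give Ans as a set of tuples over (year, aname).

{(1980, Rae), (1981, Mo), (1984, Ivy), (1988, Dee), (1998, Mo), (2008, Ivy), (2018, Eve), (2018, Zed), (2023, Lee)}

Filtering on aname != Wes leaves {(Dee, 1988, 8), (Eve, 2018, 28), (Ivy, 1984, 18), (Ivy, 2008, 7), (Lee, 2023, 16), (Mo, 1981, 30), (Mo, 1998, 32), (Rae, 1980, 32), (Rae, 1990, 31), (Yan, 1989, 5), (Zed, 2018, 28)}.
Filtering on aname != Yan leaves {(Dee, 1988, 8), (Eve, 2018, 28), (Ivy, 1984, 18), (Ivy, 2008, 7), (Lee, 2023, 16), (Mo, 1981, 30), (Mo, 1998, 32), (Rae, 1980, 32), (Rae, 1990, 31), (Zed, 2018, 28)}.
π[aname, year]: project onto (aname, year) → {(Dee, 1988), (Eve, 2018), (Ivy, 1984), (Ivy, 2008), (Lee, 2023), (Mo, 1981), (Mo, 1998), (Rae, 1980), (Rae, 1990), (Zed, 2018)}
Filtering on year != 1990 leaves {(Dee, 1988), (Eve, 2018), (Ivy, 1984), (Ivy, 2008), (Lee, 2023), (Mo, 1981), (Mo, 1998), (Rae, 1980), (Zed, 2018)}.
π[year, aname]: project onto (year, aname) → {(1980, Rae), (1981, Mo), (1984, Ivy), (1988, Dee), (1998, Mo), (2008, Ivy), (2018, Eve), (2018, Zed), (2023, Lee)}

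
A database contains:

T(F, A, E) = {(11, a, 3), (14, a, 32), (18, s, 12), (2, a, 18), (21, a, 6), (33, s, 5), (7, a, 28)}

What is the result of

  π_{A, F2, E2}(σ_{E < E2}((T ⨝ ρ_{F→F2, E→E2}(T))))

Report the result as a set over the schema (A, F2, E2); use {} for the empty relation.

ρ[F→F2, E→E2]: schema becomes (F2, A, E2); tuples unchanged.
Joining T and ρ_{F→F2, E→E2}(T) on A yields {(11, a, 3, 11, 3), (11, a, 3, 14, 32), (11, a, 3, 2, 18), (11, a, 3, 21, 6), (11, a, 3, 7, 28), (14, a, 32, 11, 3), (14, a, 32, 14, 32), (14, a, 32, 2, 18), (14, a, 32, 21, 6), (14, a, 32, 7, 28), (18, s, 12, 18, 12), (18, s, 12, 33, 5), (2, a, 18, 11, 3), (2, a, 18, 14, 32), (2, a, 18, 2, 18), (2, a, 18, 21, 6), (2, a, 18, 7, 28), (21, a, 6, 11, 3), (21, a, 6, 14, 32), (21, a, 6, 2, 18), (21, a, 6, 21, 6), (21, a, 6, 7, 28), (33, s, 5, 18, 12), (33, s, 5, 33, 5), (7, a, 28, 11, 3), (7, a, 28, 14, 32), (7, a, 28, 2, 18), (7, a, 28, 21, 6), (7, a, 28, 7, 28)}.
Apply σ_{E < E2}; surviving tuples: {(11, a, 3, 14, 32), (11, a, 3, 2, 18), (11, a, 3, 21, 6), (11, a, 3, 7, 28), (2, a, 18, 14, 32), (2, a, 18, 7, 28), (21, a, 6, 14, 32), (21, a, 6, 2, 18), (21, a, 6, 7, 28), (33, s, 5, 18, 12), (7, a, 28, 14, 32)}
π_{A, F2, E2} gives {(a, 14, 32), (a, 2, 18), (a, 21, 6), (a, 7, 28), (s, 18, 12)} (6 duplicate(s) eliminated).

{(a, 14, 32), (a, 2, 18), (a, 21, 6), (a, 7, 28), (s, 18, 12)}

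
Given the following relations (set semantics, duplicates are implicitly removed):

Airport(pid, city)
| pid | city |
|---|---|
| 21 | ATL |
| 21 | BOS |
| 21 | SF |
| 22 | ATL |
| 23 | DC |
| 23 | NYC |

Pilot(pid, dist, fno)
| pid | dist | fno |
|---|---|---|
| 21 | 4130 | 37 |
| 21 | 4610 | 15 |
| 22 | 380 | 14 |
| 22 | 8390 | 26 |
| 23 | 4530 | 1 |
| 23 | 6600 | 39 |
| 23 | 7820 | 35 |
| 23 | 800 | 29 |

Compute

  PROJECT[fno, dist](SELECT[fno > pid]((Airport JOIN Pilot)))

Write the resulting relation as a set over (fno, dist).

{(26, 8390), (29, 800), (35, 7820), (37, 4130), (39, 6600)}

Joining Airport and Pilot on pid yields {(21, ATL, 4130, 37), (21, ATL, 4610, 15), (21, BOS, 4130, 37), (21, BOS, 4610, 15), (21, SF, 4130, 37), (21, SF, 4610, 15), (22, ATL, 380, 14), (22, ATL, 8390, 26), (23, DC, 4530, 1), (23, DC, 6600, 39), (23, DC, 7820, 35), (23, DC, 800, 29), (23, NYC, 4530, 1), (23, NYC, 6600, 39), (23, NYC, 7820, 35), (23, NYC, 800, 29)}.
Filtering on fno > pid leaves {(21, ATL, 4130, 37), (21, BOS, 4130, 37), (21, SF, 4130, 37), (22, ATL, 8390, 26), (23, DC, 6600, 39), (23, DC, 7820, 35), (23, DC, 800, 29), (23, NYC, 6600, 39), (23, NYC, 7820, 35), (23, NYC, 800, 29)}.
Projecting to fno, dist (5 duplicate(s) eliminated): {(26, 8390), (29, 800), (35, 7820), (37, 4130), (39, 6600)}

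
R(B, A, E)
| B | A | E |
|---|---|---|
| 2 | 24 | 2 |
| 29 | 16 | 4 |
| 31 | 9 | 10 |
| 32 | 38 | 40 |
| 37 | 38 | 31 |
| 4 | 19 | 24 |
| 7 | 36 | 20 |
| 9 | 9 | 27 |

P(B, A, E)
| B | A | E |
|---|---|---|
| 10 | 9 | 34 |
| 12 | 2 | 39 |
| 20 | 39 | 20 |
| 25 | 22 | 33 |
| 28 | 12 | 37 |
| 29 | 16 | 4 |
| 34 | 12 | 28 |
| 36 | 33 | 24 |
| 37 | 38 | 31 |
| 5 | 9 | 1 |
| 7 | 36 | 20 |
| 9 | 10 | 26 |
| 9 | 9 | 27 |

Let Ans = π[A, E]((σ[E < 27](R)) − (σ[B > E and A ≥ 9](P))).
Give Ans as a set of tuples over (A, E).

Apply σ_{E < 27}; surviving tuples: {(2, 24, 2), (29, 16, 4), (31, 9, 10), (4, 19, 24), (7, 36, 20)}
Apply σ_{B > E and A ≥ 9}; surviving tuples: {(29, 16, 4), (34, 12, 28), (36, 33, 24), (37, 38, 31), (5, 9, 1)}
Difference: {(2, 24, 2), (29, 16, 4), (31, 9, 10), (4, 19, 24), (7, 36, 20)} with {(29, 16, 4), (34, 12, 28), (36, 33, 24), (37, 38, 31), (5, 9, 1)} → {(2, 24, 2), (31, 9, 10), (4, 19, 24), (7, 36, 20)}
Keep only column(s) A, E: {(19, 24), (24, 2), (36, 20), (9, 10)}

{(19, 24), (24, 2), (36, 20), (9, 10)}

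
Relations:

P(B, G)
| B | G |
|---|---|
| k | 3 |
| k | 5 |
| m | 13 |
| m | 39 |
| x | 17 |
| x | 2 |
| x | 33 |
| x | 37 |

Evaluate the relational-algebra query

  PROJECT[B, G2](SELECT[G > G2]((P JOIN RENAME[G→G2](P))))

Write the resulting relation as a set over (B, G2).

ρ[G→G2]: schema becomes (B, G2); tuples unchanged.
Natural join on B: {(k, 3, 3), (k, 3, 5), (k, 5, 3), (k, 5, 5), (m, 13, 13), (m, 13, 39), (m, 39, 13), (m, 39, 39), (x, 17, 17), (x, 17, 2), (x, 17, 33), (x, 17, 37), (x, 2, 17), (x, 2, 2), (x, 2, 33), (x, 2, 37), (x, 33, 17), (x, 33, 2), (x, 33, 33), (x, 33, 37), (x, 37, 17), (x, 37, 2), (x, 37, 33), (x, 37, 37)}
Selection G > G2: {(k, 5, 3), (m, 39, 13), (x, 17, 2), (x, 33, 17), (x, 33, 2), (x, 37, 17), (x, 37, 2), (x, 37, 33)}
Keep only column(s) B, G2 (3 duplicate(s) eliminated): {(k, 3), (m, 13), (x, 17), (x, 2), (x, 33)}

{(k, 3), (m, 13), (x, 17), (x, 2), (x, 33)}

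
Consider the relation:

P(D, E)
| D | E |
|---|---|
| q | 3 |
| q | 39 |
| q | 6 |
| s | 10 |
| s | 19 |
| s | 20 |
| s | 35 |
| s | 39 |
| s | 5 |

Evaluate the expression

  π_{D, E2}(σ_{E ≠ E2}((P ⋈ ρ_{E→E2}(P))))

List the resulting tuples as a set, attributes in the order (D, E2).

ρ[E→E2]: schema becomes (D, E2); tuples unchanged.
Joining P and ρ_{E→E2}(P) on D yields {(q, 3, 3), (q, 3, 39), (q, 3, 6), (q, 39, 3), (q, 39, 39), (q, 39, 6), (q, 6, 3), (q, 6, 39), (q, 6, 6), (s, 10, 10), (s, 10, 19), (s, 10, 20), (s, 10, 35), (s, 10, 39), (s, 10, 5), (s, 19, 10), (s, 19, 19), (s, 19, 20), (s, 19, 35), (s, 19, 39), (s, 19, 5), (s, 20, 10), (s, 20, 19), (s, 20, 20), (s, 20, 35), (s, 20, 39), (s, 20, 5), (s, 35, 10), (s, 35, 19), (s, 35, 20), (s, 35, 35), (s, 35, 39), (s, 35, 5), (s, 39, 10), (s, 39, 19), (s, 39, 20), (s, 39, 35), (s, 39, 39), (s, 39, 5), (s, 5, 10), (s, 5, 19), (s, 5, 20), (s, 5, 35), (s, 5, 39), (s, 5, 5)}.
σ[E ≠ E2]: keep tuples satisfying E ≠ E2 → {(q, 3, 39), (q, 3, 6), (q, 39, 3), (q, 39, 6), (q, 6, 3), (q, 6, 39), (s, 10, 19), (s, 10, 20), (s, 10, 35), (s, 10, 39), (s, 10, 5), (s, 19, 10), (s, 19, 20), (s, 19, 35), (s, 19, 39), (s, 19, 5), (s, 20, 10), (s, 20, 19), (s, 20, 35), (s, 20, 39), (s, 20, 5), (s, 35, 10), (s, 35, 19), (s, 35, 20), (s, 35, 39), (s, 35, 5), (s, 39, 10), (s, 39, 19), (s, 39, 20), (s, 39, 35), (s, 39, 5), (s, 5, 10), (s, 5, 19), (s, 5, 20), (s, 5, 35), (s, 5, 39)}
Keep only column(s) D, E2 (27 duplicate(s) eliminated): {(q, 3), (q, 39), (q, 6), (s, 10), (s, 19), (s, 20), (s, 35), (s, 39), (s, 5)}

{(q, 3), (q, 39), (q, 6), (s, 10), (s, 19), (s, 20), (s, 35), (s, 39), (s, 5)}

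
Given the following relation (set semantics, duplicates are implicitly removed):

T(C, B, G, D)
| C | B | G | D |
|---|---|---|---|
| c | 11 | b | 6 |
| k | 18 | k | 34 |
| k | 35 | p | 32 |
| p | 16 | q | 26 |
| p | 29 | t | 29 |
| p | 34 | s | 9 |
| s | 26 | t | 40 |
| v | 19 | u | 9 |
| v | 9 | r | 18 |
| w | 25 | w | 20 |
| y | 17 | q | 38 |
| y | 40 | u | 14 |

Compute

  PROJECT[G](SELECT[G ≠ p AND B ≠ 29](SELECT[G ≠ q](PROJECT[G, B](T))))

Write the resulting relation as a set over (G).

π[G, B]: project onto (G, B) → {(b, 11), (k, 18), (p, 35), (q, 16), (q, 17), (r, 9), (s, 34), (t, 26), (t, 29), (u, 19), (u, 40), (w, 25)}
Apply σ_{G ≠ q}; surviving tuples: {(b, 11), (k, 18), (p, 35), (r, 9), (s, 34), (t, 26), (t, 29), (u, 19), (u, 40), (w, 25)}
Apply σ_{G ≠ p AND B ≠ 29}; surviving tuples: {(b, 11), (k, 18), (r, 9), (s, 34), (t, 26), (u, 19), (u, 40), (w, 25)}
π[G]: project onto (G) (1 duplicate(s) eliminated) → {b, k, r, s, t, u, w}

{b, k, r, s, t, u, w}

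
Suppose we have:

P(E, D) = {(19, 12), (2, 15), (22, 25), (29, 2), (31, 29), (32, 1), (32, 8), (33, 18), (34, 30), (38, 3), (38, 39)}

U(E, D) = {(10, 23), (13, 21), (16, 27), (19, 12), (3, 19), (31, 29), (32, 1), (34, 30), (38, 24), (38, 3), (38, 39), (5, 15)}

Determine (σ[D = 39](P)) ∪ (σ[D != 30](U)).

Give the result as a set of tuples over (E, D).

{(10, 23), (13, 21), (16, 27), (19, 12), (3, 19), (31, 29), (32, 1), (38, 24), (38, 3), (38, 39), (5, 15)}

σ[D = 39]: keep tuples satisfying D = 39 → {(38, 39)}
σ[D != 30]: keep tuples satisfying D != 30 → {(10, 23), (13, 21), (16, 27), (19, 12), (3, 19), (31, 29), (32, 1), (38, 24), (38, 3), (38, 39), (5, 15)}
Union: {(38, 39)} with {(10, 23), (13, 21), (16, 27), (19, 12), (3, 19), (31, 29), (32, 1), (38, 24), (38, 3), (38, 39), (5, 15)} → {(10, 23), (13, 21), (16, 27), (19, 12), (3, 19), (31, 29), (32, 1), (38, 24), (38, 3), (38, 39), (5, 15)}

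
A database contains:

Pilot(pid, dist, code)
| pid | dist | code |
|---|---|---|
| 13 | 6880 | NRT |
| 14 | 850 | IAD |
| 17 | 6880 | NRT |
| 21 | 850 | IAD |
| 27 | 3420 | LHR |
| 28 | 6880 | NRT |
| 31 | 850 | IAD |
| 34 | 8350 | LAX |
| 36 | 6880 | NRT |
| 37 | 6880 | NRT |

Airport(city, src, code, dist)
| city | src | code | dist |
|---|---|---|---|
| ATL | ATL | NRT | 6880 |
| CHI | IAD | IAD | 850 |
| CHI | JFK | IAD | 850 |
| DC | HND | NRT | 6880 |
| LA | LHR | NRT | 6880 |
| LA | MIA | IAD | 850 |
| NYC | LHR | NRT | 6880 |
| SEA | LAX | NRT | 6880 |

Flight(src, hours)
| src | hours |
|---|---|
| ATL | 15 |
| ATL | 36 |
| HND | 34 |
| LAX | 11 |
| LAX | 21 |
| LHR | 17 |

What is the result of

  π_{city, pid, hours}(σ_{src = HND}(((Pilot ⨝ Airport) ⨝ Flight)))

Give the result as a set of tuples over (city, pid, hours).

{(DC, 13, 34), (DC, 17, 34), (DC, 28, 34), (DC, 36, 34), (DC, 37, 34)}

Joining Pilot and Airport on dist, code yields {(13, 6880, NRT, ATL, ATL), (13, 6880, NRT, DC, HND), (13, 6880, NRT, LA, LHR), (13, 6880, NRT, NYC, LHR), (13, 6880, NRT, SEA, LAX), (14, 850, IAD, CHI, IAD), (14, 850, IAD, CHI, JFK), (14, 850, IAD, LA, MIA), (17, 6880, NRT, ATL, ATL), (17, 6880, NRT, DC, HND), (17, 6880, NRT, LA, LHR), (17, 6880, NRT, NYC, LHR), (17, 6880, NRT, SEA, LAX), (21, 850, IAD, CHI, IAD), (21, 850, IAD, CHI, JFK), (21, 850, IAD, LA, MIA), (28, 6880, NRT, ATL, ATL), (28, 6880, NRT, DC, HND), (28, 6880, NRT, LA, LHR), (28, 6880, NRT, NYC, LHR), (28, 6880, NRT, SEA, LAX), (31, 850, IAD, CHI, IAD), (31, 850, IAD, CHI, JFK), (31, 850, IAD, LA, MIA), (36, 6880, NRT, ATL, ATL), (36, 6880, NRT, DC, HND), (36, 6880, NRT, LA, LHR), (36, 6880, NRT, NYC, LHR), (36, 6880, NRT, SEA, LAX), (37, 6880, NRT, ATL, ATL), (37, 6880, NRT, DC, HND), (37, 6880, NRT, LA, LHR), (37, 6880, NRT, NYC, LHR), (37, 6880, NRT, SEA, LAX)}.
Joining (Pilot ⨝ Airport) and Flight on src yields {(13, 6880, NRT, ATL, ATL, 15), (13, 6880, NRT, ATL, ATL, 36), (13, 6880, NRT, DC, HND, 34), (13, 6880, NRT, LA, LHR, 17), (13, 6880, NRT, NYC, LHR, 17), (13, 6880, NRT, SEA, LAX, 11), (13, 6880, NRT, SEA, LAX, 21), (17, 6880, NRT, ATL, ATL, 15), (17, 6880, NRT, ATL, ATL, 36), (17, 6880, NRT, DC, HND, 34), (17, 6880, NRT, LA, LHR, 17), (17, 6880, NRT, NYC, LHR, 17), (17, 6880, NRT, SEA, LAX, 11), (17, 6880, NRT, SEA, LAX, 21), (28, 6880, NRT, ATL, ATL, 15), (28, 6880, NRT, ATL, ATL, 36), (28, 6880, NRT, DC, HND, 34), (28, 6880, NRT, LA, LHR, 17), (28, 6880, NRT, NYC, LHR, 17), (28, 6880, NRT, SEA, LAX, 11), (28, 6880, NRT, SEA, LAX, 21), (36, 6880, NRT, ATL, ATL, 15), (36, 6880, NRT, ATL, ATL, 36), (36, 6880, NRT, DC, HND, 34), (36, 6880, NRT, LA, LHR, 17), (36, 6880, NRT, NYC, LHR, 17), (36, 6880, NRT, SEA, LAX, 11), (36, 6880, NRT, SEA, LAX, 21), (37, 6880, NRT, ATL, ATL, 15), (37, 6880, NRT, ATL, ATL, 36), (37, 6880, NRT, DC, HND, 34), (37, 6880, NRT, LA, LHR, 17), (37, 6880, NRT, NYC, LHR, 17), (37, 6880, NRT, SEA, LAX, 11), (37, 6880, NRT, SEA, LAX, 21)}.
Apply σ_{src = HND}; surviving tuples: {(13, 6880, NRT, DC, HND, 34), (17, 6880, NRT, DC, HND, 34), (28, 6880, NRT, DC, HND, 34), (36, 6880, NRT, DC, HND, 34), (37, 6880, NRT, DC, HND, 34)}
π_{city, pid, hours} gives {(DC, 13, 34), (DC, 17, 34), (DC, 28, 34), (DC, 36, 34), (DC, 37, 34)}.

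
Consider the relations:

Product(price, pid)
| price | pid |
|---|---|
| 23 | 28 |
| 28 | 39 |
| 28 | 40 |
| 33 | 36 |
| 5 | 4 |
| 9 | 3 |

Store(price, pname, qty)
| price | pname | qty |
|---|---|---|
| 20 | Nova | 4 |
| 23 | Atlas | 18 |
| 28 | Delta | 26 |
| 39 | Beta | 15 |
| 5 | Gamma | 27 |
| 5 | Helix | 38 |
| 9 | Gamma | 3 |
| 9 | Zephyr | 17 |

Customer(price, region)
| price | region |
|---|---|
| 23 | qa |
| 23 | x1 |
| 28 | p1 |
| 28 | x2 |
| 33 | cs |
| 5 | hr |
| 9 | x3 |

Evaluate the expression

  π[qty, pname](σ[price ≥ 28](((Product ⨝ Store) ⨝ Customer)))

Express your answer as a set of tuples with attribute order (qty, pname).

{(26, Delta)}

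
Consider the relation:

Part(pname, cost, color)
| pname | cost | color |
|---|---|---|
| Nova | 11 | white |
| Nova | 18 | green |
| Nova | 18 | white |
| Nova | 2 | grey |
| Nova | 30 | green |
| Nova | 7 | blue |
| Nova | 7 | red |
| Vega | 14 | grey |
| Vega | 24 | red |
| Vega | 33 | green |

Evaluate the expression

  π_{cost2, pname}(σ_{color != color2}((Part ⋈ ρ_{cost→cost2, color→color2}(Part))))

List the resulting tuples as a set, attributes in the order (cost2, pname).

ρ[cost→cost2, color→color2]: schema becomes (pname, cost2, color2); tuples unchanged.
Natural join on pname: {(Nova, 11, white, 11, white), (Nova, 11, white, 18, green), (Nova, 11, white, 18, white), (Nova, 11, white, 2, grey), (Nova, 11, white, 30, green), (Nova, 11, white, 7, blue), (Nova, 11, white, 7, red), (Nova, 18, green, 11, white), (Nova, 18, green, 18, green), (Nova, 18, green, 18, white), (Nova, 18, green, 2, grey), (Nova, 18, green, 30, green), (Nova, 18, green, 7, blue), (Nova, 18, green, 7, red), (Nova, 18, white, 11, white), (Nova, 18, white, 18, green), (Nova, 18, white, 18, white), (Nova, 18, white, 2, grey), (Nova, 18, white, 30, green), (Nova, 18, white, 7, blue), (Nova, 18, white, 7, red), (Nova, 2, grey, 11, white), (Nova, 2, grey, 18, green), (Nova, 2, grey, 18, white), (Nova, 2, grey, 2, grey), (Nova, 2, grey, 30, green), (Nova, 2, grey, 7, blue), (Nova, 2, grey, 7, red), (Nova, 30, green, 11, white), (Nova, 30, green, 18, green), (Nova, 30, green, 18, white), (Nova, 30, green, 2, grey), (Nova, 30, green, 30, green), (Nova, 30, green, 7, blue), (Nova, 30, green, 7, red), (Nova, 7, blue, 11, white), (Nova, 7, blue, 18, green), (Nova, 7, blue, 18, white), (Nova, 7, blue, 2, grey), (Nova, 7, blue, 30, green), (Nova, 7, blue, 7, blue), (Nova, 7, blue, 7, red), (Nova, 7, red, 11, white), (Nova, 7, red, 18, green), (Nova, 7, red, 18, white), (Nova, 7, red, 2, grey), (Nova, 7, red, 30, green), (Nova, 7, red, 7, blue), (Nova, 7, red, 7, red), (Vega, 14, grey, 14, grey), (Vega, 14, grey, 24, red), (Vega, 14, grey, 33, green), (Vega, 24, red, 14, grey), (Vega, 24, red, 24, red), (Vega, 24, red, 33, green), (Vega, 33, green, 14, grey), (Vega, 33, green, 24, red), (Vega, 33, green, 33, green)}
σ[color != color2]: keep tuples satisfying color != color2 → {(Nova, 11, white, 18, green), (Nova, 11, white, 2, grey), (Nova, 11, white, 30, green), (Nova, 11, white, 7, blue), (Nova, 11, white, 7, red), (Nova, 18, green, 11, white), (Nova, 18, green, 18, white), (Nova, 18, green, 2, grey), (Nova, 18, green, 7, blue), (Nova, 18, green, 7, red), (Nova, 18, white, 18, green), (Nova, 18, white, 2, grey), (Nova, 18, white, 30, green), (Nova, 18, white, 7, blue), (Nova, 18, white, 7, red), (Nova, 2, grey, 11, white), (Nova, 2, grey, 18, green), (Nova, 2, grey, 18, white), (Nova, 2, grey, 30, green), (Nova, 2, grey, 7, blue), (Nova, 2, grey, 7, red), (Nova, 30, green, 11, white), (Nova, 30, green, 18, white), (Nova, 30, green, 2, grey), (Nova, 30, green, 7, blue), (Nova, 30, green, 7, red), (Nova, 7, blue, 11, white), (Nova, 7, blue, 18, green), (Nova, 7, blue, 18, white), (Nova, 7, blue, 2, grey), (Nova, 7, blue, 30, green), (Nova, 7, blue, 7, red), (Nova, 7, red, 11, white), (Nova, 7, red, 18, green), (Nova, 7, red, 18, white), (Nova, 7, red, 2, grey), (Nova, 7, red, 30, green), (Nova, 7, red, 7, blue), (Vega, 14, grey, 24, red), (Vega, 14, grey, 33, green), (Vega, 24, red, 14, grey), (Vega, 24, red, 33, green), (Vega, 33, green, 14, grey), (Vega, 33, green, 24, red)}
Keep only column(s) cost2, pname (36 duplicate(s) eliminated): {(11, Nova), (14, Vega), (18, Nova), (2, Nova), (24, Vega), (30, Nova), (33, Vega), (7, Nova)}

{(11, Nova), (14, Vega), (18, Nova), (2, Nova), (24, Vega), (30, Nova), (33, Vega), (7, Nova)}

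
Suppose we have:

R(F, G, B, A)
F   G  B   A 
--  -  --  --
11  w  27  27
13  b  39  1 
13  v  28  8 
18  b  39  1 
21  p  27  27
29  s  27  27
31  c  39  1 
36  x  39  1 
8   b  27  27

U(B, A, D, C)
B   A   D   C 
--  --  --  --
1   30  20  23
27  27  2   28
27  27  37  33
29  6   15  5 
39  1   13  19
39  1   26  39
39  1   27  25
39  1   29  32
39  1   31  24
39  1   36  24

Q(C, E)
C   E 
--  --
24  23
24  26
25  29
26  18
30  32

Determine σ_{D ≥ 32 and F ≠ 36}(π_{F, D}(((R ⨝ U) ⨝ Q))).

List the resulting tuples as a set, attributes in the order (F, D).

Natural join on B, A: {(11, w, 27, 27, 2, 28), (11, w, 27, 27, 37, 33), (13, b, 39, 1, 13, 19), (13, b, 39, 1, 26, 39), (13, b, 39, 1, 27, 25), (13, b, 39, 1, 29, 32), (13, b, 39, 1, 31, 24), (13, b, 39, 1, 36, 24), (18, b, 39, 1, 13, 19), (18, b, 39, 1, 26, 39), (18, b, 39, 1, 27, 25), (18, b, 39, 1, 29, 32), (18, b, 39, 1, 31, 24), (18, b, 39, 1, 36, 24), (21, p, 27, 27, 2, 28), (21, p, 27, 27, 37, 33), (29, s, 27, 27, 2, 28), (29, s, 27, 27, 37, 33), (31, c, 39, 1, 13, 19), (31, c, 39, 1, 26, 39), (31, c, 39, 1, 27, 25), (31, c, 39, 1, 29, 32), (31, c, 39, 1, 31, 24), (31, c, 39, 1, 36, 24), (36, x, 39, 1, 13, 19), (36, x, 39, 1, 26, 39), (36, x, 39, 1, 27, 25), (36, x, 39, 1, 29, 32), (36, x, 39, 1, 31, 24), (36, x, 39, 1, 36, 24), (8, b, 27, 27, 2, 28), (8, b, 27, 27, 37, 33)}
Natural join on C: {(13, b, 39, 1, 27, 25, 29), (13, b, 39, 1, 31, 24, 23), (13, b, 39, 1, 31, 24, 26), (13, b, 39, 1, 36, 24, 23), (13, b, 39, 1, 36, 24, 26), (18, b, 39, 1, 27, 25, 29), (18, b, 39, 1, 31, 24, 23), (18, b, 39, 1, 31, 24, 26), (18, b, 39, 1, 36, 24, 23), (18, b, 39, 1, 36, 24, 26), (31, c, 39, 1, 27, 25, 29), (31, c, 39, 1, 31, 24, 23), (31, c, 39, 1, 31, 24, 26), (31, c, 39, 1, 36, 24, 23), (31, c, 39, 1, 36, 24, 26), (36, x, 39, 1, 27, 25, 29), (36, x, 39, 1, 31, 24, 23), (36, x, 39, 1, 31, 24, 26), (36, x, 39, 1, 36, 24, 23), (36, x, 39, 1, 36, 24, 26)}
Keep only column(s) F, D (8 duplicate(s) eliminated): {(13, 27), (13, 31), (13, 36), (18, 27), (18, 31), (18, 36), (31, 27), (31, 31), (31, 36), (36, 27), (36, 31), (36, 36)}
σ[D ≥ 32 and F ≠ 36]: keep tuples satisfying D ≥ 32 and F ≠ 36 → {(13, 36), (18, 36), (31, 36)}

{(13, 36), (18, 36), (31, 36)}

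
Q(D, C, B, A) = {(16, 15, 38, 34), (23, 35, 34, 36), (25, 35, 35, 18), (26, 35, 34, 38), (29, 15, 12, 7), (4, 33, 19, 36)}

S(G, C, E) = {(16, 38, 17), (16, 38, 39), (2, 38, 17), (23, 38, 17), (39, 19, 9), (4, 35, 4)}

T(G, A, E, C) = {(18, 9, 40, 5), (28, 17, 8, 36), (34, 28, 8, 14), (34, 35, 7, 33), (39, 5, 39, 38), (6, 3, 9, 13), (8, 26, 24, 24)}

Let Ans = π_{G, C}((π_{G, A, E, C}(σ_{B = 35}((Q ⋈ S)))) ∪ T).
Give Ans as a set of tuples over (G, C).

Q ⋈ S (natural join on C): {(23, 35, 34, 36, 4, 4), (25, 35, 35, 18, 4, 4), (26, 35, 34, 38, 4, 4)}
Filtering on B = 35 leaves {(25, 35, 35, 18, 4, 4)}.
Projecting to G, A, E, C: {(4, 18, 4, 35)}
Taking the union: {(18, 9, 40, 5), (28, 17, 8, 36), (34, 28, 8, 14), (34, 35, 7, 33), (39, 5, 39, 38), (4, 18, 4, 35), (6, 3, 9, 13), (8, 26, 24, 24)}
Projecting to G, C: {(18, 5), (28, 36), (34, 14), (34, 33), (39, 38), (4, 35), (6, 13), (8, 24)}

{(18, 5), (28, 36), (34, 14), (34, 33), (39, 38), (4, 35), (6, 13), (8, 24)}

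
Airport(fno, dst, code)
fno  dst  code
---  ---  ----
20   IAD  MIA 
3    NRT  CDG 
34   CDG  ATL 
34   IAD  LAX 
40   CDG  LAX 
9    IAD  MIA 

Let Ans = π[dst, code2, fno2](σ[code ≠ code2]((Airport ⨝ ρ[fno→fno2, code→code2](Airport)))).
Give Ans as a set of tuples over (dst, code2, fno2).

ρ[fno→fno2, code→code2]: schema becomes (fno2, dst, code2); tuples unchanged.
Natural join on dst: {(20, IAD, MIA, 20, MIA), (20, IAD, MIA, 34, LAX), (20, IAD, MIA, 9, MIA), (3, NRT, CDG, 3, CDG), (34, CDG, ATL, 34, ATL), (34, CDG, ATL, 40, LAX), (34, IAD, LAX, 20, MIA), (34, IAD, LAX, 34, LAX), (34, IAD, LAX, 9, MIA), (40, CDG, LAX, 34, ATL), (40, CDG, LAX, 40, LAX), (9, IAD, MIA, 20, MIA), (9, IAD, MIA, 34, LAX), (9, IAD, MIA, 9, MIA)}
σ[code ≠ code2]: keep tuples satisfying code ≠ code2 → {(20, IAD, MIA, 34, LAX), (34, CDG, ATL, 40, LAX), (34, IAD, LAX, 20, MIA), (34, IAD, LAX, 9, MIA), (40, CDG, LAX, 34, ATL), (9, IAD, MIA, 34, LAX)}
Keep only column(s) dst, code2, fno2 (1 duplicate(s) eliminated): {(CDG, ATL, 34), (CDG, LAX, 40), (IAD, LAX, 34), (IAD, MIA, 20), (IAD, MIA, 9)}

{(CDG, ATL, 34), (CDG, LAX, 40), (IAD, LAX, 34), (IAD, MIA, 20), (IAD, MIA, 9)}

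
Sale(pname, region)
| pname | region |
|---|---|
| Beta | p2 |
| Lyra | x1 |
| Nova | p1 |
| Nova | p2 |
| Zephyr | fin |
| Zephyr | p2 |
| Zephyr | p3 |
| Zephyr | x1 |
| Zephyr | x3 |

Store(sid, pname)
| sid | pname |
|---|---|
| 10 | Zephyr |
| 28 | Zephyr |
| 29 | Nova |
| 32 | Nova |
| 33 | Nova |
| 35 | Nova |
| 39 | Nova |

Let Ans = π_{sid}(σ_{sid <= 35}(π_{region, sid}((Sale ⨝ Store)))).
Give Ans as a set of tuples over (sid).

{10, 28, 29, 32, 33, 35}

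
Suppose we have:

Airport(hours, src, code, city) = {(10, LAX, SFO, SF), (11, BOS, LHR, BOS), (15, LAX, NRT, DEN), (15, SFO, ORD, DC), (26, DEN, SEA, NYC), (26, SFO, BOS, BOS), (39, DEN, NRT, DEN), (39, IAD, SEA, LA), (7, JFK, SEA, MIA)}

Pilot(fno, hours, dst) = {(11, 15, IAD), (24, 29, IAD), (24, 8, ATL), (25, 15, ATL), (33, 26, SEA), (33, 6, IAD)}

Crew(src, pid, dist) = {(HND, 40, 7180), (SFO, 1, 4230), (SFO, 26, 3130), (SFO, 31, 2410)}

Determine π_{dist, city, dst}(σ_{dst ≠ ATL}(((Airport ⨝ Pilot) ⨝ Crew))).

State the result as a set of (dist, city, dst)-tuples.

{(2410, BOS, SEA), (2410, DC, IAD), (3130, BOS, SEA), (3130, DC, IAD), (4230, BOS, SEA), (4230, DC, IAD)}

Airport ⋈ Pilot (natural join on hours): {(15, LAX, NRT, DEN, 11, IAD), (15, LAX, NRT, DEN, 25, ATL), (15, SFO, ORD, DC, 11, IAD), (15, SFO, ORD, DC, 25, ATL), (26, DEN, SEA, NYC, 33, SEA), (26, SFO, BOS, BOS, 33, SEA)}
(Airport ⨝ Pilot) ⋈ Crew (natural join on src): {(15, SFO, ORD, DC, 11, IAD, 1, 4230), (15, SFO, ORD, DC, 11, IAD, 26, 3130), (15, SFO, ORD, DC, 11, IAD, 31, 2410), (15, SFO, ORD, DC, 25, ATL, 1, 4230), (15, SFO, ORD, DC, 25, ATL, 26, 3130), (15, SFO, ORD, DC, 25, ATL, 31, 2410), (26, SFO, BOS, BOS, 33, SEA, 1, 4230), (26, SFO, BOS, BOS, 33, SEA, 26, 3130), (26, SFO, BOS, BOS, 33, SEA, 31, 2410)}
Selection dst ≠ ATL: {(15, SFO, ORD, DC, 11, IAD, 1, 4230), (15, SFO, ORD, DC, 11, IAD, 26, 3130), (15, SFO, ORD, DC, 11, IAD, 31, 2410), (26, SFO, BOS, BOS, 33, SEA, 1, 4230), (26, SFO, BOS, BOS, 33, SEA, 26, 3130), (26, SFO, BOS, BOS, 33, SEA, 31, 2410)}
Keep only column(s) dist, city, dst: {(2410, BOS, SEA), (2410, DC, IAD), (3130, BOS, SEA), (3130, DC, IAD), (4230, BOS, SEA), (4230, DC, IAD)}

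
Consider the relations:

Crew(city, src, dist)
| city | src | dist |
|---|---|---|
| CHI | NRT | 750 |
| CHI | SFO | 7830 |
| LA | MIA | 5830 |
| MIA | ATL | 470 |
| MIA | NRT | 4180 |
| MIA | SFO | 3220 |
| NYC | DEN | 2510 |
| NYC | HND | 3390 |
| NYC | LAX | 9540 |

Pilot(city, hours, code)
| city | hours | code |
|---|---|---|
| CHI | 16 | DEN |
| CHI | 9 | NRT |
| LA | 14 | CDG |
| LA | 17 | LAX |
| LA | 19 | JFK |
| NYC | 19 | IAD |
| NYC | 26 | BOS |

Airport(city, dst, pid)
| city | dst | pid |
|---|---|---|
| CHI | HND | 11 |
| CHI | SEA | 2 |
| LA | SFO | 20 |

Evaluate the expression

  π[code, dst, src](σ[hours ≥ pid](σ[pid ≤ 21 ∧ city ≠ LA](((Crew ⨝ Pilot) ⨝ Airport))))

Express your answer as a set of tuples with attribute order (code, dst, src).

{(DEN, HND, NRT), (DEN, HND, SFO), (DEN, SEA, NRT), (DEN, SEA, SFO), (NRT, SEA, NRT), (NRT, SEA, SFO)}

Crew ⋈ Pilot (natural join on city): {(CHI, NRT, 750, 16, DEN), (CHI, NRT, 750, 9, NRT), (CHI, SFO, 7830, 16, DEN), (CHI, SFO, 7830, 9, NRT), (LA, MIA, 5830, 14, CDG), (LA, MIA, 5830, 17, LAX), (LA, MIA, 5830, 19, JFK), (NYC, DEN, 2510, 19, IAD), (NYC, DEN, 2510, 26, BOS), (NYC, HND, 3390, 19, IAD), (NYC, HND, 3390, 26, BOS), (NYC, LAX, 9540, 19, IAD), (NYC, LAX, 9540, 26, BOS)}
(Crew ⨝ Pilot) ⋈ Airport (natural join on city): {(CHI, NRT, 750, 16, DEN, HND, 11), (CHI, NRT, 750, 16, DEN, SEA, 2), (CHI, NRT, 750, 9, NRT, HND, 11), (CHI, NRT, 750, 9, NRT, SEA, 2), (CHI, SFO, 7830, 16, DEN, HND, 11), (CHI, SFO, 7830, 16, DEN, SEA, 2), (CHI, SFO, 7830, 9, NRT, HND, 11), (CHI, SFO, 7830, 9, NRT, SEA, 2), (LA, MIA, 5830, 14, CDG, SFO, 20), (LA, MIA, 5830, 17, LAX, SFO, 20), (LA, MIA, 5830, 19, JFK, SFO, 20)}
Selection pid ≤ 21 ∧ city ≠ LA: {(CHI, NRT, 750, 16, DEN, HND, 11), (CHI, NRT, 750, 16, DEN, SEA, 2), (CHI, NRT, 750, 9, NRT, HND, 11), (CHI, NRT, 750, 9, NRT, SEA, 2), (CHI, SFO, 7830, 16, DEN, HND, 11), (CHI, SFO, 7830, 16, DEN, SEA, 2), (CHI, SFO, 7830, 9, NRT, HND, 11), (CHI, SFO, 7830, 9, NRT, SEA, 2)}
Selection hours ≥ pid: {(CHI, NRT, 750, 16, DEN, HND, 11), (CHI, NRT, 750, 16, DEN, SEA, 2), (CHI, NRT, 750, 9, NRT, SEA, 2), (CHI, SFO, 7830, 16, DEN, HND, 11), (CHI, SFO, 7830, 16, DEN, SEA, 2), (CHI, SFO, 7830, 9, NRT, SEA, 2)}
π_{code, dst, src} gives {(DEN, HND, NRT), (DEN, HND, SFO), (DEN, SEA, NRT), (DEN, SEA, SFO), (NRT, SEA, NRT), (NRT, SEA, SFO)}.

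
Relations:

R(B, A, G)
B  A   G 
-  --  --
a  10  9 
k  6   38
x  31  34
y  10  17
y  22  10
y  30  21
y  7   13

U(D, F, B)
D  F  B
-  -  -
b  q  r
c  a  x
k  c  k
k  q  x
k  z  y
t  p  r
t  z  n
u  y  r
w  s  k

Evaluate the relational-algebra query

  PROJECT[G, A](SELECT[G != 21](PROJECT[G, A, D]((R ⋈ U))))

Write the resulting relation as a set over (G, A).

{(10, 22), (13, 7), (17, 10), (34, 31), (38, 6)}

Joining R and U on B yields {(k, 6, 38, k, c), (k, 6, 38, w, s), (x, 31, 34, c, a), (x, 31, 34, k, q), (y, 10, 17, k, z), (y, 22, 10, k, z), (y, 30, 21, k, z), (y, 7, 13, k, z)}.
Keep only column(s) G, A, D: {(10, 22, k), (13, 7, k), (17, 10, k), (21, 30, k), (34, 31, c), (34, 31, k), (38, 6, k), (38, 6, w)}
Selection G != 21: {(10, 22, k), (13, 7, k), (17, 10, k), (34, 31, c), (34, 31, k), (38, 6, k), (38, 6, w)}
Keep only column(s) G, A (2 duplicate(s) eliminated): {(10, 22), (13, 7), (17, 10), (34, 31), (38, 6)}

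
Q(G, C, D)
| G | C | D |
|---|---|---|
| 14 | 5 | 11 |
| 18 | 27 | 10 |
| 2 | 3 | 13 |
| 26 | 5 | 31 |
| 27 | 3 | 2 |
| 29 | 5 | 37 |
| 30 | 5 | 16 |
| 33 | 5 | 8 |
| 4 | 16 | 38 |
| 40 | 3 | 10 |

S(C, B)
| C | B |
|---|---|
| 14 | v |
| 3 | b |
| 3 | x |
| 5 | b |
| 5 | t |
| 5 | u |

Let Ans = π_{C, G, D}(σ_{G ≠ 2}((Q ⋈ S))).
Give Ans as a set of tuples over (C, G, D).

Q ⋈ S (natural join on C): {(14, 5, 11, b), (14, 5, 11, t), (14, 5, 11, u), (2, 3, 13, b), (2, 3, 13, x), (26, 5, 31, b), (26, 5, 31, t), (26, 5, 31, u), (27, 3, 2, b), (27, 3, 2, x), (29, 5, 37, b), (29, 5, 37, t), (29, 5, 37, u), (30, 5, 16, b), (30, 5, 16, t), (30, 5, 16, u), (33, 5, 8, b), (33, 5, 8, t), (33, 5, 8, u), (40, 3, 10, b), (40, 3, 10, x)}
σ[G ≠ 2]: keep tuples satisfying G ≠ 2 → {(14, 5, 11, b), (14, 5, 11, t), (14, 5, 11, u), (26, 5, 31, b), (26, 5, 31, t), (26, 5, 31, u), (27, 3, 2, b), (27, 3, 2, x), (29, 5, 37, b), (29, 5, 37, t), (29, 5, 37, u), (30, 5, 16, b), (30, 5, 16, t), (30, 5, 16, u), (33, 5, 8, b), (33, 5, 8, t), (33, 5, 8, u), (40, 3, 10, b), (40, 3, 10, x)}
Keep only column(s) C, G, D (12 duplicate(s) eliminated): {(3, 27, 2), (3, 40, 10), (5, 14, 11), (5, 26, 31), (5, 29, 37), (5, 30, 16), (5, 33, 8)}

{(3, 27, 2), (3, 40, 10), (5, 14, 11), (5, 26, 31), (5, 29, 37), (5, 30, 16), (5, 33, 8)}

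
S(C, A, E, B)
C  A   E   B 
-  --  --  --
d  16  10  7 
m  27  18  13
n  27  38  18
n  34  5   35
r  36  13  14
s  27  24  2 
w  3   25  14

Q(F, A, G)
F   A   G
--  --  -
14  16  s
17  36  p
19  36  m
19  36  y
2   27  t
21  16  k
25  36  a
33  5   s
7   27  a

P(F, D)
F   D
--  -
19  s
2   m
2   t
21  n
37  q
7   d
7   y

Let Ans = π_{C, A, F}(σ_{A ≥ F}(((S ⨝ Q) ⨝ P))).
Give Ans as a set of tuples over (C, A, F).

{(m, 27, 2), (m, 27, 7), (n, 27, 2), (n, 27, 7), (r, 36, 19), (s, 27, 2), (s, 27, 7)}

Natural join on A: {(d, 16, 10, 7, 14, s), (d, 16, 10, 7, 21, k), (m, 27, 18, 13, 2, t), (m, 27, 18, 13, 7, a), (n, 27, 38, 18, 2, t), (n, 27, 38, 18, 7, a), (r, 36, 13, 14, 17, p), (r, 36, 13, 14, 19, m), (r, 36, 13, 14, 19, y), (r, 36, 13, 14, 25, a), (s, 27, 24, 2, 2, t), (s, 27, 24, 2, 7, a)}
Natural join on F: {(d, 16, 10, 7, 21, k, n), (m, 27, 18, 13, 2, t, m), (m, 27, 18, 13, 2, t, t), (m, 27, 18, 13, 7, a, d), (m, 27, 18, 13, 7, a, y), (n, 27, 38, 18, 2, t, m), (n, 27, 38, 18, 2, t, t), (n, 27, 38, 18, 7, a, d), (n, 27, 38, 18, 7, a, y), (r, 36, 13, 14, 19, m, s), (r, 36, 13, 14, 19, y, s), (s, 27, 24, 2, 2, t, m), (s, 27, 24, 2, 2, t, t), (s, 27, 24, 2, 7, a, d), (s, 27, 24, 2, 7, a, y)}
Selection A ≥ F: {(m, 27, 18, 13, 2, t, m), (m, 27, 18, 13, 2, t, t), (m, 27, 18, 13, 7, a, d), (m, 27, 18, 13, 7, a, y), (n, 27, 38, 18, 2, t, m), (n, 27, 38, 18, 2, t, t), (n, 27, 38, 18, 7, a, d), (n, 27, 38, 18, 7, a, y), (r, 36, 13, 14, 19, m, s), (r, 36, 13, 14, 19, y, s), (s, 27, 24, 2, 2, t, m), (s, 27, 24, 2, 2, t, t), (s, 27, 24, 2, 7, a, d), (s, 27, 24, 2, 7, a, y)}
π[C, A, F]: project onto (C, A, F) (7 duplicate(s) eliminated) → {(m, 27, 2), (m, 27, 7), (n, 27, 2), (n, 27, 7), (r, 36, 19), (s, 27, 2), (s, 27, 7)}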